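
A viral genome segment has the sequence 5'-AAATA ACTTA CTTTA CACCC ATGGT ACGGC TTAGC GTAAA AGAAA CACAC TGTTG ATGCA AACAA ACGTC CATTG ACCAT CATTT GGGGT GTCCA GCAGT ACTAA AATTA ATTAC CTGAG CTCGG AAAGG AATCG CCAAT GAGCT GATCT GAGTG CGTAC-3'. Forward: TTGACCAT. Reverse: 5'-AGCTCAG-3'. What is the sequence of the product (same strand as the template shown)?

5'-TTGACCATCATTTGGGGTGTCCAGCAGTACTAAAATTAATTACCTGAGCT-3'

Forward primer TTGACCAT is found on the top strand at positions 73–80.
Reverse complement of the reverse primer: CTGAGCT. This occurs on the top strand at positions 116–122.
The product is the template from position 73 through 122 (50 bp).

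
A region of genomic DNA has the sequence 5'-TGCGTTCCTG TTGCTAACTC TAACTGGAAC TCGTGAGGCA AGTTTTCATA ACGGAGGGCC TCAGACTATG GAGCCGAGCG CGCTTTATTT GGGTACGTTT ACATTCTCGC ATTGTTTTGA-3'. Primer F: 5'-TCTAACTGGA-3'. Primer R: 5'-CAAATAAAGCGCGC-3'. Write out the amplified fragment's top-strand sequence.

The forward primer matches the template at positions 19–28.
Reverse complement of the reverse primer: GCGCGCTTTATTTG. This occurs on the top strand at positions 78–91.
The product is the template from position 19 through 91 (73 bp).

5'-TCTAACTGGAACTCGTGAGGCAAGTTTTCATAACGGAGGGCCTCAGACTATGGAGCCGAGCGCGCTTTATTTG-3'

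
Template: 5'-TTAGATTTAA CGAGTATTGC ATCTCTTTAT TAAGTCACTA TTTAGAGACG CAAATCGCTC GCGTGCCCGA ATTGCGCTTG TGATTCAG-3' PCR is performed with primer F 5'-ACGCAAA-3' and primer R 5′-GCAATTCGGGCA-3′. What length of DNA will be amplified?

Forward primer ACGCAAA is found on the top strand at positions 48–54.
The reverse primer's reverse complement is TGCCCGAATTGC, which matches the template at positions 64–75.
Amplicon spans positions 48–75: 28 bp.

28 bp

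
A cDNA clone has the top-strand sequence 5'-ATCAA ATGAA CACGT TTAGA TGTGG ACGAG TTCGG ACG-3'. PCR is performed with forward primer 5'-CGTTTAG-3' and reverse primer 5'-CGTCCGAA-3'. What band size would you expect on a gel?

The forward primer matches the template at positions 13–19.
Taking the reverse complement of CGTCCGAA gives TTCGGACG, found at positions 31–38 on the template; the primer anneals here to the top strand with its 3' end pointing upstream.
The product runs from position 13 to position 38, so its length is 38 − 13 + 1 = 26 bp.

26 bp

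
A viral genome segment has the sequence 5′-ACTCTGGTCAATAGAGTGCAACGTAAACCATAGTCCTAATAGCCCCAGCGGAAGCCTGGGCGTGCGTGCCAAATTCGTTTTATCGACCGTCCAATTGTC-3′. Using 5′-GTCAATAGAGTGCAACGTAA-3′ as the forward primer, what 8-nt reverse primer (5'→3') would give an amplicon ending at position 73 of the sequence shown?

The forward primer binds at positions 7–26; the product's 3' end on the top strand is position 73.
The reverse primer anneals to the top strand over positions 66–73, i.e. to GTGCCAAA.
Its sequence written 5'→3' is the reverse complement: TTTGGCAC.

5'-TTTGGCAC-3'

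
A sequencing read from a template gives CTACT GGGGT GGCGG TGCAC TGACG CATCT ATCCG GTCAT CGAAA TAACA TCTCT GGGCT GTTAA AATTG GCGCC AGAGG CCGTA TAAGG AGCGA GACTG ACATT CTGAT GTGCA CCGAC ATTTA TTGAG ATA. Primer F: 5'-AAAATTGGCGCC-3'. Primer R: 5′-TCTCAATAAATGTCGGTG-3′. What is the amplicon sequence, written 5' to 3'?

Scanning the template, AAAATTGGCGCC occurs at positions 64–75; this primer anneals to the bottom strand there with its 3' end pointing downstream.
Reverse complement of the reverse primer: CACCGACATTTATTGAGA. This occurs on the top strand at positions 114–131.
The product is the template from position 64 through 131 (68 bp).

5'-AAAATTGGCGCCAGAGGCCGTATAAGGAGCGAGACTGACATTCTGATGTGCACCGACATTTATTGAGA-3'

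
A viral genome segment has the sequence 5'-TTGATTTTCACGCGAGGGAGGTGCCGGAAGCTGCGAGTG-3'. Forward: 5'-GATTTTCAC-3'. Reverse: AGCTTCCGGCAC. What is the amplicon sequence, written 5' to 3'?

Forward primer GATTTTCAC is found on the top strand at positions 3–11.
The reverse primer's reverse complement is GTGCCGGAAGCT, which matches the template at positions 21–32.
The product is the template from position 3 through 32 (30 bp).

5'-GATTTTCACGCGAGGGAGGTGCCGGAAGCT-3'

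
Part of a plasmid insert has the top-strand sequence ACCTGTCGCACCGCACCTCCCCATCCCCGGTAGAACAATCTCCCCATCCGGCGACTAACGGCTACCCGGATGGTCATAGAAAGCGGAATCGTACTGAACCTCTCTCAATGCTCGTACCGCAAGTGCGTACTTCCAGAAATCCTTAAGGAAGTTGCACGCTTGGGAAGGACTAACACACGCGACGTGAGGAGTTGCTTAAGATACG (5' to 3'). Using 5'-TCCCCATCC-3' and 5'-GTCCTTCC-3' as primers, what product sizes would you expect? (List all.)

The forward primer TCCCCATCC matches the top strand at positions 18–26, 41–49.
The reverse primer's reverse complement is GGAAGGAC, matching at positions 163–170.
Each forward site pairs with the reverse site to give a product ending at position 170: sizes 153, 130 bp.

153 bp, 130 bp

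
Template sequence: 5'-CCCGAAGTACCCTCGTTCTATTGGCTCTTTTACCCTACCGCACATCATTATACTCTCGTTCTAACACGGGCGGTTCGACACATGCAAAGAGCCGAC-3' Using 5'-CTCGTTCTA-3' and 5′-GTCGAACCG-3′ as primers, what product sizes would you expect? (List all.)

68 bp, 25 bp

The forward primer CTCGTTCTA matches the top strand at positions 12–20, 55–63.
The reverse primer's reverse complement is CGGTTCGAC, matching at positions 71–79.
Each forward site pairs with the reverse site to give a product ending at position 79: sizes 68, 25 bp.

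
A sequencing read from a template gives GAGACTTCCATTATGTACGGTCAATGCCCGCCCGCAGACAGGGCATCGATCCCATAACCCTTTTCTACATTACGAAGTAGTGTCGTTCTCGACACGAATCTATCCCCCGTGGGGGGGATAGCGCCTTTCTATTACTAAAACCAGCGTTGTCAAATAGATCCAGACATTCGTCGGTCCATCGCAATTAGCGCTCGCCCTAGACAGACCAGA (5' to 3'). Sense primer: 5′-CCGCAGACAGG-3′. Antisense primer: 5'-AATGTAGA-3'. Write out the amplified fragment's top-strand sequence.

5'-CCGCAGACAGGGCATCGATCCCATAACCCTTTTCTACATT-3'

The forward primer matches the template at positions 32–42.
The reverse primer's reverse complement is TCTACATT, which matches the template at positions 64–71.
The product is the template from position 32 through 71 (40 bp).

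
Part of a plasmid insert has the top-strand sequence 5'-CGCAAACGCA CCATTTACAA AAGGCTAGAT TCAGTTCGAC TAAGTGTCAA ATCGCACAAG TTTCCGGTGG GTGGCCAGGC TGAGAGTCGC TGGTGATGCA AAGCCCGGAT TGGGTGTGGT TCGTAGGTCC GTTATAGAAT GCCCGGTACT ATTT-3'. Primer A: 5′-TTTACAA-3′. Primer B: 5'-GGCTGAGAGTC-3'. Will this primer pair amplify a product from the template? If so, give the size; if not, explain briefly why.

No product — both primers anneal to the same strand and extend in the same direction.

Primer A (TTTACAA) matches the top strand at positions 14–20 (3' end points downstream).
Primer B (GGCTGAGAGTC) also matches the top strand directly, at positions 78–88 — its reverse complement GACTCTCAGCC is not present.
Both primers anneal to the bottom strand with 3' ends pointing the same way, so neither can prime synthesis back toward the other.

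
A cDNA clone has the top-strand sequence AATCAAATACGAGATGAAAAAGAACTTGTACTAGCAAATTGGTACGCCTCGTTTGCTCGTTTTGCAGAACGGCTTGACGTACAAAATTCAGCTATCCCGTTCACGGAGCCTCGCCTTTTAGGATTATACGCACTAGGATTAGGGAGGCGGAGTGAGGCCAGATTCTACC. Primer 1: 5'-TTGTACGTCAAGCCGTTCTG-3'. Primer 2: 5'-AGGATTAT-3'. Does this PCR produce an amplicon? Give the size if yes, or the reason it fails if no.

Primer 1 (TTGTACGTCAAGCCGTTCTG) has reverse complement CAGAACGGCTTGACGTACAA, which matches the top strand at positions 65–84; primer 1 anneals to the top strand there with its 3' end pointing upstream toward position 65.
Primer 2 (AGGATTAT) matches the top strand directly at positions 120–127; it anneals to the bottom strand with its 3' end pointing downstream toward position 127.
The 3' ends diverge (primer 1 extends toward position 1, primer 2 toward position 169), so the primers never converge on a shared product.

No product — the primers' 3' ends point away from each other.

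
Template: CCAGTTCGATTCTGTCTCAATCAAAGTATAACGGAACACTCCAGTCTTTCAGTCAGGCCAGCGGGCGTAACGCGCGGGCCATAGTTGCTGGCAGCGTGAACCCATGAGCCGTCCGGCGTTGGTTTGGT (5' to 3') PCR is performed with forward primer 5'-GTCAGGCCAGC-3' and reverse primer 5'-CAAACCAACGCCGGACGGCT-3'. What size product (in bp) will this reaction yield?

75 bp

Forward primer GTCAGGCCAGC is found on the top strand at positions 52–62.
Reverse complement of the reverse primer: AGCCGTCCGGCGTTGGTTTG. This occurs on the top strand at positions 107–126.
Product length = (reverse-primer end) − (forward-primer start) + 1 = 126 − 52 + 1 = 75 bp.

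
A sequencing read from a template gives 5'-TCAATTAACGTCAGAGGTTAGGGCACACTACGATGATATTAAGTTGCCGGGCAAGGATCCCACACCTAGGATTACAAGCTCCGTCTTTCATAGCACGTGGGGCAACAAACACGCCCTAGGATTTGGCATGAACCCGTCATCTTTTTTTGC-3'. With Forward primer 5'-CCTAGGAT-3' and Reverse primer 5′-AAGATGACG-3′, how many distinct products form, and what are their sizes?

The forward primer CCTAGGAT matches the top strand at positions 65–72, 115–122.
The reverse primer's reverse complement is CGTCATCTT, matching at positions 135–143.
Each forward site pairs with the reverse site to give a product ending at position 143: sizes 79, 29 bp.

Two products: 79 bp, 29 bp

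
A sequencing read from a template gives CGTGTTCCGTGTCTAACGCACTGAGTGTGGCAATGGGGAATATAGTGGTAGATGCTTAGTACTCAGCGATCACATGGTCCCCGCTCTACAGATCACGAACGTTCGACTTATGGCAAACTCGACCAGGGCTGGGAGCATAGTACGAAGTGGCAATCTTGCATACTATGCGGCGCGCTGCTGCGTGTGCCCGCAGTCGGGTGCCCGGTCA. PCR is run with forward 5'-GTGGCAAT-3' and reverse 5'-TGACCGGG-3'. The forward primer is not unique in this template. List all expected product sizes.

182 bp, 62 bp

The forward primer GTGGCAAT matches the top strand at positions 27–34, 147–154.
The reverse primer's reverse complement is CCCGGTCA, matching at positions 201–208.
Each forward site pairs with the reverse site to give a product ending at position 208: sizes 182, 62 bp.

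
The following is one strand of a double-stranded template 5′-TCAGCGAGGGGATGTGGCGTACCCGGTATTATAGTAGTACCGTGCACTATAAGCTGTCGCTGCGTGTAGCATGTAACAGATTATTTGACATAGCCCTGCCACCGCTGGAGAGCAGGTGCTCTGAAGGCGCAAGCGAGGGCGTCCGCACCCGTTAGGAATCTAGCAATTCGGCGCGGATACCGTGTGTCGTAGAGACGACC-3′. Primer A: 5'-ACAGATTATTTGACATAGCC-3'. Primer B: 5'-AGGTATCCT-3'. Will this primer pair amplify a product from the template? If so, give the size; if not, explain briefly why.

No product — primer B has no binding site in the template.

Primer B (AGGTATCCT) does not match the top strand, and its reverse complement AGGATACCT does not match either.
With no annealing site for primer B, no amplification occurs.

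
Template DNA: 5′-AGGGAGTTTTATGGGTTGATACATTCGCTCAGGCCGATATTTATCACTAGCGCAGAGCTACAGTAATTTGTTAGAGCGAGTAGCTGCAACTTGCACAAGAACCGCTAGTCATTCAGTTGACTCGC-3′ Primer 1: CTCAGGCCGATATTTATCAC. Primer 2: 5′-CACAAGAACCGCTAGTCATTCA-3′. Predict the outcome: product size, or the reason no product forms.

Primer 1 (CTCAGGCCGATATTTATCAC) matches the top strand at positions 28–47 (3' end points downstream).
Primer 2 (CACAAGAACCGCTAGTCATTCA) also matches the top strand directly, at positions 94–115 — its reverse complement TGAATGACTAGCGGTTCTTGTG is not present.
Both primers anneal to the bottom strand with 3' ends pointing the same way, so neither can prime synthesis back toward the other.

No product — both primers anneal to the same strand and extend in the same direction.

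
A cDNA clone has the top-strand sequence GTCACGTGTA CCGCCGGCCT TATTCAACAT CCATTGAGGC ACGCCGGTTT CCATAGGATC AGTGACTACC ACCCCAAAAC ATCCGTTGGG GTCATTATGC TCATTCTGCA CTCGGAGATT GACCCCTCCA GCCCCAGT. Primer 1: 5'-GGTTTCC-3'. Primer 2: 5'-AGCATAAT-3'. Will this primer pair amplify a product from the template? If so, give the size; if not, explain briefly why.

Primer 1 (GGTTTCC) matches the top strand at positions 46–52; it acts as a forward primer.
Primer 2's reverse complement is ATTATGCT, matching the top strand at positions 94–101; it acts as a reverse primer.
The 3' ends face each other across positions 46–101, giving a 56 bp product.

Yes — a 56 bp product.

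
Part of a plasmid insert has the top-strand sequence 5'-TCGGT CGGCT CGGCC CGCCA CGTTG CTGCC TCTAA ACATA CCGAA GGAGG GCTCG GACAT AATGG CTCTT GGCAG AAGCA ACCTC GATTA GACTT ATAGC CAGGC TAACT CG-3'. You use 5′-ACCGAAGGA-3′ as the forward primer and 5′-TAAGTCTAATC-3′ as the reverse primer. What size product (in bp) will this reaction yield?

57 bp

Forward primer ACCGAAGGA is found on the top strand at positions 40–48.
The reverse primer's reverse complement is GATTAGACTTA, which matches the template at positions 86–96.
Amplicon spans positions 40–96: 57 bp.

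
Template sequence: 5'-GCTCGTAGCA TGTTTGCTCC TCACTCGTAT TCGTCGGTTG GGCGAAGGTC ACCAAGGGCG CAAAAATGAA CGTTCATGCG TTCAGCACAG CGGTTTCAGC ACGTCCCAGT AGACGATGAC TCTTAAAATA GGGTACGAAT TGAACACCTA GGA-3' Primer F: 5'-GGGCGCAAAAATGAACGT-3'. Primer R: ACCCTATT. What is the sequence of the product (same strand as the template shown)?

Forward primer GGGCGCAAAAATGAACGT is found on the top strand at positions 56–73.
Taking the reverse complement of ACCCTATT gives AATAGGGT, found at positions 127–134 on the template; the primer anneals here to the top strand with its 3' end pointing upstream.
The product is the template from position 56 through 134 (79 bp).

5'-GGGCGCAAAAATGAACGTTCATGCGTTCAGCACAGCGGTTTCAGCACGTCCCAGTAGACGATGACTCTTAAAATAGGGT-3'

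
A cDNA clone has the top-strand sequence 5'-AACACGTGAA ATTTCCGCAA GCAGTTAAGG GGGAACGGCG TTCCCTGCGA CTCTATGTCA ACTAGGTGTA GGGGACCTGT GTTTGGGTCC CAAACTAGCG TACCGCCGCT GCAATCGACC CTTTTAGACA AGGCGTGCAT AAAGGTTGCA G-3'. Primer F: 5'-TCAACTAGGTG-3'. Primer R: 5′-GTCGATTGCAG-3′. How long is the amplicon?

62 bp

Scanning the template, TCAACTAGGTG occurs at positions 58–68; this primer anneals to the bottom strand there with its 3' end pointing downstream.
The reverse primer's reverse complement is CTGCAATCGAC, which matches the template at positions 109–119.
Product length = (reverse-primer end) − (forward-primer start) + 1 = 119 − 58 + 1 = 62 bp.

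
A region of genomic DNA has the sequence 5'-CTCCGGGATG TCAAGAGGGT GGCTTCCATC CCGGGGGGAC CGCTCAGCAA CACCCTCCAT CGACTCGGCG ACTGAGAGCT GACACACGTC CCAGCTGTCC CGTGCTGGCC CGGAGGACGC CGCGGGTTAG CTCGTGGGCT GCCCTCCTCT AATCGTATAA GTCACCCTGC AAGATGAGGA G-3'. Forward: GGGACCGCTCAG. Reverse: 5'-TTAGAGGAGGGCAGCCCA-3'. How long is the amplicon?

Scanning the template, GGGACCGCTCAG occurs at positions 36–47; this primer anneals to the bottom strand there with its 3' end pointing downstream.
Taking the reverse complement of TTAGAGGAGGGCAGCCCA gives TGGGCTGCCCTCCTCTAA, found at positions 135–152 on the template; the primer anneals here to the top strand with its 3' end pointing upstream.
Product length = (reverse-primer end) − (forward-primer start) + 1 = 152 − 36 + 1 = 117 bp.

117 bp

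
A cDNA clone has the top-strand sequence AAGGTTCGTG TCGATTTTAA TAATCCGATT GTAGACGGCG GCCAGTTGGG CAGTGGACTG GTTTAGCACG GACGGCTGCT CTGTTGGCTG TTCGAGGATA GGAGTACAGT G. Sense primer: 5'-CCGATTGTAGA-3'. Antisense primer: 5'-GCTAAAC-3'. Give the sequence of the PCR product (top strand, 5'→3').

The forward primer matches the template at positions 25–35.
Taking the reverse complement of GCTAAAC gives GTTTAGC, found at positions 61–67 on the template; the primer anneals here to the top strand with its 3' end pointing upstream.
The product is the template from position 25 through 67 (43 bp).

5'-CCGATTGTAGACGGCGGCCAGTTGGGCAGTGGACTGGTTTAGC-3'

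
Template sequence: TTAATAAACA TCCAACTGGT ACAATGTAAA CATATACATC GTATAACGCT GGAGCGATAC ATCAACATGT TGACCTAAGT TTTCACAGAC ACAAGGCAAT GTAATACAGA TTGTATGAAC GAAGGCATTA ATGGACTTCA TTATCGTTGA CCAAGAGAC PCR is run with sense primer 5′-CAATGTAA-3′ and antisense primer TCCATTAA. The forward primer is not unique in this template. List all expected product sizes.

The forward primer CAATGTAA matches the top strand at positions 22–29, 97–104.
The reverse primer's reverse complement is TTAATGGA, matching at positions 128–135.
Each forward site pairs with the reverse site to give a product ending at position 135: sizes 114, 39 bp.

114 bp, 39 bp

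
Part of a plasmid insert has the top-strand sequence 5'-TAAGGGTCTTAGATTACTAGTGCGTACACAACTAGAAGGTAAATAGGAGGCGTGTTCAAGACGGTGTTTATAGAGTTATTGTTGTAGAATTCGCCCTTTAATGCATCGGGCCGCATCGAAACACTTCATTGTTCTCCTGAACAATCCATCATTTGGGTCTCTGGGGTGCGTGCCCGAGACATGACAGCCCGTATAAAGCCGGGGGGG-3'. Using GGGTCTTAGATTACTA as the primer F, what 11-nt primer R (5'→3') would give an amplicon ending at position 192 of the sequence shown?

5'-ACGGGCTGTCA-3'

The forward primer binds at positions 4–19; the product's 3' end on the top strand is position 192.
The reverse primer anneals to the top strand over positions 182–192, i.e. to TGACAGCCCGT.
Its sequence written 5'→3' is the reverse complement: ACGGGCTGTCA.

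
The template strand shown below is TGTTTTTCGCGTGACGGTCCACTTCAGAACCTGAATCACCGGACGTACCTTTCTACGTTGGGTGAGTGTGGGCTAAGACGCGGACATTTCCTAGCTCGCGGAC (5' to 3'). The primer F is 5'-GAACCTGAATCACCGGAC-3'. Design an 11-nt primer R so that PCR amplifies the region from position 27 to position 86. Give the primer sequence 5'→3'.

5'-TGTCCGCGTCT-3'

The product's 3' end on the top strand is position 86.
The reverse primer anneals to the top strand over positions 76–86, i.e. to AGACGCGGACA.
Its sequence written 5'→3' is the reverse complement: TGTCCGCGTCT.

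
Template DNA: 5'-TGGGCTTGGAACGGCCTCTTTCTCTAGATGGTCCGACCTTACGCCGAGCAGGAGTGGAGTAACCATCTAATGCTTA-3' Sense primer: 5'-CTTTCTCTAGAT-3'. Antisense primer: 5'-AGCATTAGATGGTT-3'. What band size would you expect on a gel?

57 bp

Scanning the template, CTTTCTCTAGAT occurs at positions 18–29; this primer anneals to the bottom strand there with its 3' end pointing downstream.
The reverse primer's reverse complement is AACCATCTAATGCT, which matches the template at positions 61–74.
Amplicon spans positions 18–74: 57 bp.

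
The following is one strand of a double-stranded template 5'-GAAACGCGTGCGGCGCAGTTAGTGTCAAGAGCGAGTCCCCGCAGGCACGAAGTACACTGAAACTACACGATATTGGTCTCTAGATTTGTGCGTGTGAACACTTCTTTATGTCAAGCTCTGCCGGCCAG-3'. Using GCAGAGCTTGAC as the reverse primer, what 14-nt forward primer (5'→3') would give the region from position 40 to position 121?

5'-CGCAGGCACGAAGT-3'

The reverse primer's reverse complement GTCAAGCTCTGC matches the template at positions 110–121; the product starts at position 40.
The forward primer is identical to the top strand over positions 40–53: CGCAGGCACGAAGT.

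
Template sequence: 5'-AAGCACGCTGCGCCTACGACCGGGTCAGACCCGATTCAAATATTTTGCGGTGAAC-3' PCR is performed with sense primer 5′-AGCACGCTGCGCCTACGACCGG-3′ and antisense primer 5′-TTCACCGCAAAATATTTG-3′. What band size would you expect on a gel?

The forward primer matches the template at positions 2–23.
Reverse complement of the reverse primer: CAAATATTTTGCGGTGAA. This occurs on the top strand at positions 37–54.
Product length = (reverse-primer end) − (forward-primer start) + 1 = 54 − 2 + 1 = 53 bp.

53 bp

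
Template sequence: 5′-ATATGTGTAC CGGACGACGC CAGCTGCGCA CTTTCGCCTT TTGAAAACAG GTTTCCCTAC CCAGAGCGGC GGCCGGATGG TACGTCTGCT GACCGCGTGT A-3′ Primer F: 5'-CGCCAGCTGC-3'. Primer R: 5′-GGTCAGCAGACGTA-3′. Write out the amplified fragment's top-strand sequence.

Forward primer CGCCAGCTGC is found on the top strand at positions 18–27.
The reverse primer's reverse complement is TACGTCTGCTGACC, which matches the template at positions 81–94.
The product is the template from position 18 through 94 (77 bp).

5'-CGCCAGCTGCGCACTTTCGCCTTTTGAAAACAGGTTTCCCTACCCAGAGCGGCGGCCGGATGGTACGTCTGCTGACC-3'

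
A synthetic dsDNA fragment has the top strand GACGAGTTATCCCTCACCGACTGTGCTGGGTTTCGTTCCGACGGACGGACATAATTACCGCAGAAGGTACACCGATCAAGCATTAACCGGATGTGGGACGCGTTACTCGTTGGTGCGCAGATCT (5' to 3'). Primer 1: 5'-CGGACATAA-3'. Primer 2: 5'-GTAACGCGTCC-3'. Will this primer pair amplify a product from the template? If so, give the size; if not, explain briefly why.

Primer 1 (CGGACATAA) matches the top strand at positions 46–54; it acts as a forward primer.
Primer 2's reverse complement is GGACGCGTTAC, matching the top strand at positions 96–106; it acts as a reverse primer.
The 3' ends face each other across positions 46–106, giving a 61 bp product.

Yes — a 61 bp product.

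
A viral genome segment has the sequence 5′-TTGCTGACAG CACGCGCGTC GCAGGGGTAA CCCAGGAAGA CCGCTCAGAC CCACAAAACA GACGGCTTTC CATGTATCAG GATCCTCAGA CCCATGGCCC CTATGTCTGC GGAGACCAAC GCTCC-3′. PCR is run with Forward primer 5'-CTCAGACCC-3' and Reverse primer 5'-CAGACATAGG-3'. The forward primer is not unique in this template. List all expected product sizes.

The forward primer CTCAGACCC matches the top strand at positions 44–52, 85–93.
The reverse primer's reverse complement is CCTATGTCTG, matching at positions 100–109.
Each forward site pairs with the reverse site to give a product ending at position 109: sizes 66, 25 bp.

66 bp, 25 bp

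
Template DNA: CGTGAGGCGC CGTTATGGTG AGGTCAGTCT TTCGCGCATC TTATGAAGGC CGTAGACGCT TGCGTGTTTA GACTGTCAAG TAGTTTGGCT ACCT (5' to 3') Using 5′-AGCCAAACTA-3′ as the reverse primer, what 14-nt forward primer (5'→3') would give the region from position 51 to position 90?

5'-CGTAGACGCTTGCG-3'

The reverse primer's reverse complement TAGTTTGGCT matches the template at positions 81–90; the product starts at position 51.
The forward primer is identical to the top strand over positions 51–64: CGTAGACGCTTGCG.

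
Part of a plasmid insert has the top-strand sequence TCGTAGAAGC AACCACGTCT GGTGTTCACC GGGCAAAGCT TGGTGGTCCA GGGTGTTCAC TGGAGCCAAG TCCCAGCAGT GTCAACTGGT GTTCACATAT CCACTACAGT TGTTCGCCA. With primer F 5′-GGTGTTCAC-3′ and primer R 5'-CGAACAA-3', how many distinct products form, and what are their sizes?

The forward primer GGTGTTCAC matches the top strand at positions 21–29, 52–60, 88–96.
The reverse primer's reverse complement is TTGTTCG, matching at positions 110–116.
Each forward site pairs with the reverse site to give a product ending at position 116: sizes 96, 65, 29 bp.

Three products: 96 bp, 65 bp, 29 bp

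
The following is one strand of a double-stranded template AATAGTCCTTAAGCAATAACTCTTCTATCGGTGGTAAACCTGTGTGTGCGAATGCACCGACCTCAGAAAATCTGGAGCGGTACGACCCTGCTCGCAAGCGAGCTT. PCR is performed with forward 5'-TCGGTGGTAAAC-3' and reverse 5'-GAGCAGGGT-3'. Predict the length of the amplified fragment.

66 bp

Scanning the template, TCGGTGGTAAAC occurs at positions 28–39; this primer anneals to the bottom strand there with its 3' end pointing downstream.
Taking the reverse complement of GAGCAGGGT gives ACCCTGCTC, found at positions 85–93 on the template; the primer anneals here to the top strand with its 3' end pointing upstream.
Amplicon spans positions 28–93: 66 bp.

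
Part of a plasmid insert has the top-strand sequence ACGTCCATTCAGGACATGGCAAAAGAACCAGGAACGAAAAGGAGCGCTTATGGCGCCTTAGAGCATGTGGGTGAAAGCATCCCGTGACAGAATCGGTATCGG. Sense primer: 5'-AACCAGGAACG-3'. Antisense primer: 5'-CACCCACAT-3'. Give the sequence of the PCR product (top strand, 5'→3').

Forward primer AACCAGGAACG is found on the top strand at positions 26–36.
Taking the reverse complement of CACCCACAT gives ATGTGGGTG, found at positions 65–73 on the template; the primer anneals here to the top strand with its 3' end pointing upstream.
The product is the template from position 26 through 73 (48 bp).

5'-AACCAGGAACGAAAAGGAGCGCTTATGGCGCCTTAGAGCATGTGGGTG-3'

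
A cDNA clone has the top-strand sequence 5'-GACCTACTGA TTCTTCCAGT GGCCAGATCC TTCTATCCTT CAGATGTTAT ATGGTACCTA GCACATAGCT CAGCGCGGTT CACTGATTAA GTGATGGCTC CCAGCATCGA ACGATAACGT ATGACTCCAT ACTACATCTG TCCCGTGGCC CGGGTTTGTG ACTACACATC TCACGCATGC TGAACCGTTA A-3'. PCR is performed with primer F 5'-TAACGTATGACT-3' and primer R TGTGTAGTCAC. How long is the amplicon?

54 bp

Forward primer TAACGTATGACT is found on the top strand at positions 115–126.
Taking the reverse complement of TGTGTAGTCAC gives GTGACTACACA, found at positions 158–168 on the template; the primer anneals here to the top strand with its 3' end pointing upstream.
Amplicon spans positions 115–168: 54 bp.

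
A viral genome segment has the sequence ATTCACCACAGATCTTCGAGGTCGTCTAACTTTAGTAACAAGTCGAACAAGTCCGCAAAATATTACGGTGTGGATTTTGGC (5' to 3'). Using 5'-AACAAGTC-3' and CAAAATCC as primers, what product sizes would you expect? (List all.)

The forward primer AACAAGTC matches the top strand at positions 37–44, 46–53.
The reverse primer's reverse complement is GGATTTTG, matching at positions 72–79.
Each forward site pairs with the reverse site to give a product ending at position 79: sizes 43, 34 bp.

43 bp, 34 bp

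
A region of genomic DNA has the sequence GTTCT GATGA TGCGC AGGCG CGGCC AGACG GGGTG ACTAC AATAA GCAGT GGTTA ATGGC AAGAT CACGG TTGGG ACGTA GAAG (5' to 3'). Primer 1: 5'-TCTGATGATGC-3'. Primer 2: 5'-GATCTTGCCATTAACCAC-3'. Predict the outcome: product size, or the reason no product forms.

Primer 1 (TCTGATGATGC) matches the top strand at positions 3–13; it acts as a forward primer.
Primer 2's reverse complement is GTGGTTAATGGCAAGATC, matching the top strand at positions 49–66; it acts as a reverse primer.
The 3' ends face each other across positions 3–66, giving a 64 bp product.

Yes — a 64 bp product.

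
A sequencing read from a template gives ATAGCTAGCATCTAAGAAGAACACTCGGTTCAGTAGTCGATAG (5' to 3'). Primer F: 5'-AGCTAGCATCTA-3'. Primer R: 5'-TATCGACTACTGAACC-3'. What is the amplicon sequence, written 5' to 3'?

5'-AGCTAGCATCTAAGAAGAACACTCGGTTCAGTAGTCGATA-3'

The forward primer matches the template at positions 3–14.
The reverse primer's reverse complement is GGTTCAGTAGTCGATA, which matches the template at positions 27–42.
The product is the template from position 3 through 42 (40 bp).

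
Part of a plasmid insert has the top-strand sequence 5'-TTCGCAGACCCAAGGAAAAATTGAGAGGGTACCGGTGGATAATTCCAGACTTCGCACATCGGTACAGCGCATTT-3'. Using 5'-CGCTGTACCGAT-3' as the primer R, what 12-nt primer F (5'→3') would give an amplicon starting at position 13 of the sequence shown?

5'-AGGAAAAATTGA-3'

The reverse primer's reverse complement ATCGGTACAGCG matches the template at positions 58–69; the product starts at position 13.
The forward primer is identical to the top strand over positions 13–24: AGGAAAAATTGA.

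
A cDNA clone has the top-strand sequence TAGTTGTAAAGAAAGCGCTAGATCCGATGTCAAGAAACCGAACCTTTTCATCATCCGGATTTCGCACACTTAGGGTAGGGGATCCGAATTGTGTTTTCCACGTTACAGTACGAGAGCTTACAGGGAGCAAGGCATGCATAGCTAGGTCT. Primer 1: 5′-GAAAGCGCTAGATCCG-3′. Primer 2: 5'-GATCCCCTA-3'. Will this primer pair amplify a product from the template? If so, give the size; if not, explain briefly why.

Yes — a 74 bp product.

Primer 1 (GAAAGCGCTAGATCCG) matches the top strand at positions 11–26; it acts as a forward primer.
Primer 2's reverse complement is TAGGGGATC, matching the top strand at positions 76–84; it acts as a reverse primer.
The 3' ends face each other across positions 11–84, giving a 74 bp product.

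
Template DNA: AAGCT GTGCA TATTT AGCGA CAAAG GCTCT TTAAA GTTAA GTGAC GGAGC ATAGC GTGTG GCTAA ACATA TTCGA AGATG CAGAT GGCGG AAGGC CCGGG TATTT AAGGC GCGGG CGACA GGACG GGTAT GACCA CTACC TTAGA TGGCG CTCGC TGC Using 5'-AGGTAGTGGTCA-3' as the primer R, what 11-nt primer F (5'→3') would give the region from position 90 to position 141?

The reverse primer's reverse complement TGACCACTACCT matches the template at positions 130–141; the product starts at position 90.
The forward primer is identical to the top strand over positions 90–100: GAAGGCCCGGG.

5'-GAAGGCCCGGG-3'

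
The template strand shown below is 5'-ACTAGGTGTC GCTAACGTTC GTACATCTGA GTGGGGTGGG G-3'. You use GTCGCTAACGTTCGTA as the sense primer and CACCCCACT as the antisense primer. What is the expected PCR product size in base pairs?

The forward primer matches the template at positions 8–23.
Reverse complement of the reverse primer: AGTGGGGTG. This occurs on the top strand at positions 30–38.
The product runs from position 8 to position 38, so its length is 38 − 8 + 1 = 31 bp.

31 bp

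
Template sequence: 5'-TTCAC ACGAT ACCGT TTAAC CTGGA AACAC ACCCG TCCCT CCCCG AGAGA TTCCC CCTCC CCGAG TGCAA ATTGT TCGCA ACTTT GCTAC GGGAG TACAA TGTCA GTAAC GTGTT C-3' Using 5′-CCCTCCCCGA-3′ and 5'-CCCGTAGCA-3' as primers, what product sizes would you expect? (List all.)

57 bp, 39 bp

The forward primer CCCTCCCCGA matches the top strand at positions 37–46, 55–64.
The reverse primer's reverse complement is TGCTACGGG, matching at positions 85–93.
Each forward site pairs with the reverse site to give a product ending at position 93: sizes 57, 39 bp.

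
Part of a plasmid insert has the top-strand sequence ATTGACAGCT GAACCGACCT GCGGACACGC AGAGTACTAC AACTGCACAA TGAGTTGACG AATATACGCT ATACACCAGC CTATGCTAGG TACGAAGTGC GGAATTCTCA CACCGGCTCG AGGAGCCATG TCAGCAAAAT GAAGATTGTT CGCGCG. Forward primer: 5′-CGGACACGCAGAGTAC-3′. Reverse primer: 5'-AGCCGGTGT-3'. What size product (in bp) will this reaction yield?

Forward primer CGGACACGCAGAGTAC is found on the top strand at positions 22–37.
Taking the reverse complement of AGCCGGTGT gives ACACCGGCT, found at positions 110–118 on the template; the primer anneals here to the top strand with its 3' end pointing upstream.
The product runs from position 22 to position 118, so its length is 118 − 22 + 1 = 97 bp.

97 bp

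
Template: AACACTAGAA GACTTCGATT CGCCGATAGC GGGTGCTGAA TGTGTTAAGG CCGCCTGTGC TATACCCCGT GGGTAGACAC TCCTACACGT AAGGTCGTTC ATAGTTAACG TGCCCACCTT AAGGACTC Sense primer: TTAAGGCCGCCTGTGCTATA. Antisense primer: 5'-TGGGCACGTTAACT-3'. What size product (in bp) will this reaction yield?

Forward primer TTAAGGCCGCCTGTGCTATA is found on the top strand at positions 45–64.
Taking the reverse complement of TGGGCACGTTAACT gives AGTTAACGTGCCCA, found at positions 103–116 on the template; the primer anneals here to the top strand with its 3' end pointing upstream.
Product length = (reverse-primer end) − (forward-primer start) + 1 = 116 − 45 + 1 = 72 bp.

72 bp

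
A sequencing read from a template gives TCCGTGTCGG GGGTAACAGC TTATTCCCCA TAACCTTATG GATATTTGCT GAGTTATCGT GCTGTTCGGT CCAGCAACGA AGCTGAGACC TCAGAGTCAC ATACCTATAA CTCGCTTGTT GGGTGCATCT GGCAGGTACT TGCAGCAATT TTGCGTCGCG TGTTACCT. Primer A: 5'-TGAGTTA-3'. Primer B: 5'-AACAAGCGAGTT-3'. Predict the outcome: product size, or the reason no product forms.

Yes — a 71 bp product.

Primer A (TGAGTTA) matches the top strand at positions 50–56; it acts as a forward primer.
Primer B's reverse complement is AACTCGCTTGTT, matching the top strand at positions 109–120; it acts as a reverse primer.
The 3' ends face each other across positions 50–120, giving a 71 bp product.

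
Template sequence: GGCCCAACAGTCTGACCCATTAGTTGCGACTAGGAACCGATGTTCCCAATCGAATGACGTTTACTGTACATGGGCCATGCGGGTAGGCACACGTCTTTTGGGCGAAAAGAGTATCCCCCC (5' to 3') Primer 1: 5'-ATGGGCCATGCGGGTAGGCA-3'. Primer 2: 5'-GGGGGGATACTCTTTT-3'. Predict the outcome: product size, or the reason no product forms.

Yes — a 51 bp product.

Primer 1 (ATGGGCCATGCGGGTAGGCA) matches the top strand at positions 70–89; it acts as a forward primer.
Primer 2's reverse complement is AAAAGAGTATCCCCCC, matching the top strand at positions 105–120; it acts as a reverse primer.
The 3' ends face each other across positions 70–120, giving a 51 bp product.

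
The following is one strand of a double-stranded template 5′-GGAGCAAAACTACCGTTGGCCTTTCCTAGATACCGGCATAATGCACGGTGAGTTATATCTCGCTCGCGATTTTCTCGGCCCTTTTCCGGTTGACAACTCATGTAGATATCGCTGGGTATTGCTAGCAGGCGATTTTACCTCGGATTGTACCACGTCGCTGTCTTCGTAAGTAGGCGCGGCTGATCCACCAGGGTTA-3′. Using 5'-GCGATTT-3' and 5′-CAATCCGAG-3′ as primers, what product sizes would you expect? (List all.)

82 bp, 19 bp

The forward primer GCGATTT matches the top strand at positions 66–72, 129–135.
The reverse primer's reverse complement is CTCGGATTG, matching at positions 139–147.
Each forward site pairs with the reverse site to give a product ending at position 147: sizes 82, 19 bp.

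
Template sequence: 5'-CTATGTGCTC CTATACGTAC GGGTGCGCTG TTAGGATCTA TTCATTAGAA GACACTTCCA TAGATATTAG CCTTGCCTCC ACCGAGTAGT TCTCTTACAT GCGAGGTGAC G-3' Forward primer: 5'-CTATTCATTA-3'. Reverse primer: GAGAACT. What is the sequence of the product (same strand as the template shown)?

5'-CTATTCATTAGAAGACACTTCCATAGATATTAGCCTTGCCTCCACCGAGTAGTTCTC-3'

Forward primer CTATTCATTA is found on the top strand at positions 38–47.
The reverse primer's reverse complement is AGTTCTC, which matches the template at positions 88–94.
The product is the template from position 38 through 94 (57 bp).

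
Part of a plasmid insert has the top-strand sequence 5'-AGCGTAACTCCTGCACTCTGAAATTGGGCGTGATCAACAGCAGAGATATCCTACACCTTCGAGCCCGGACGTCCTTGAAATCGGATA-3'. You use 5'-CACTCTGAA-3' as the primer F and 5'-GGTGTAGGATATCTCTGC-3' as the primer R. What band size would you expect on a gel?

44 bp

The forward primer matches the template at positions 14–22.
Reverse complement of the reverse primer: GCAGAGATATCCTACACC. This occurs on the top strand at positions 40–57.
Amplicon spans positions 14–57: 44 bp.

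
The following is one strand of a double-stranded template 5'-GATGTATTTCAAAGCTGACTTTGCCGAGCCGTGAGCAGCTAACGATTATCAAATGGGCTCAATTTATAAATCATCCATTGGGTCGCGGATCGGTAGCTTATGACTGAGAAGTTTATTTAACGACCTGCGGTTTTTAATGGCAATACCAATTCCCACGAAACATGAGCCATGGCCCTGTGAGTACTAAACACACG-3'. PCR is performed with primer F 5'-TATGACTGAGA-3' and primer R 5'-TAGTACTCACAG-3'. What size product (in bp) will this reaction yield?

The forward primer matches the template at positions 99–109.
Taking the reverse complement of TAGTACTCACAG gives CTGTGAGTACTA, found at positions 175–186 on the template; the primer anneals here to the top strand with its 3' end pointing upstream.
Product length = (reverse-primer end) − (forward-primer start) + 1 = 186 − 99 + 1 = 88 bp.

88 bp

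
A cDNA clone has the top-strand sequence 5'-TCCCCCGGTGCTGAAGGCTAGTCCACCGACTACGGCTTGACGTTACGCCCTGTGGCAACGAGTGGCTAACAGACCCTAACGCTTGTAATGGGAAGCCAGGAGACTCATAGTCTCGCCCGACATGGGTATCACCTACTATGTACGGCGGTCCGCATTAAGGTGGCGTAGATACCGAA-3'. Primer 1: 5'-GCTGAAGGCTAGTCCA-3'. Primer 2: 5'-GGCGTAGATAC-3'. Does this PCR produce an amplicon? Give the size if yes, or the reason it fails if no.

No product — both primers anneal to the same strand and extend in the same direction.

Primer 1 (GCTGAAGGCTAGTCCA) matches the top strand at positions 10–25 (3' end points downstream).
Primer 2 (GGCGTAGATAC) also matches the top strand directly, at positions 162–172 — its reverse complement GTATCTACGCC is not present.
Both primers anneal to the bottom strand with 3' ends pointing the same way, so neither can prime synthesis back toward the other.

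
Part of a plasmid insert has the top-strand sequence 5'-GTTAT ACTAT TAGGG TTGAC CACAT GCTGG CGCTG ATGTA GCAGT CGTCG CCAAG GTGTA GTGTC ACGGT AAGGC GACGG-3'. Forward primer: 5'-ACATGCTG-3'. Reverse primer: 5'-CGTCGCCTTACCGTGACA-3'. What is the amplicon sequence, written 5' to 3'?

Scanning the template, ACATGCTG occurs at positions 22–29; this primer anneals to the bottom strand there with its 3' end pointing downstream.
Reverse complement of the reverse primer: TGTCACGGTAAGGCGACG. This occurs on the top strand at positions 62–79.
The product is the template from position 22 through 79 (58 bp).

5'-ACATGCTGGCGCTGATGTAGCAGTCGTCGCCAAGGTGTAGTGTCACGGTAAGGCGACG-3'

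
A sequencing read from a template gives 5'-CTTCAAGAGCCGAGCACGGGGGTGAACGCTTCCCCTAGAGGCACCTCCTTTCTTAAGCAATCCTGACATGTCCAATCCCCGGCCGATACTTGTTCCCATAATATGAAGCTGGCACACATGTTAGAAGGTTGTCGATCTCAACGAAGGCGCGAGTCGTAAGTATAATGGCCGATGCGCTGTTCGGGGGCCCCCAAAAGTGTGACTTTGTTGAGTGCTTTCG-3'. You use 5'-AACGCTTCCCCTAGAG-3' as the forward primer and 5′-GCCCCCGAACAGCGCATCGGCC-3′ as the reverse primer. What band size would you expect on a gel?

The forward primer matches the template at positions 25–40.
Reverse complement of the reverse primer: GGCCGATGCGCTGTTCGGGGGC. This occurs on the top strand at positions 167–188.
The product runs from position 25 to position 188, so its length is 188 − 25 + 1 = 164 bp.

164 bp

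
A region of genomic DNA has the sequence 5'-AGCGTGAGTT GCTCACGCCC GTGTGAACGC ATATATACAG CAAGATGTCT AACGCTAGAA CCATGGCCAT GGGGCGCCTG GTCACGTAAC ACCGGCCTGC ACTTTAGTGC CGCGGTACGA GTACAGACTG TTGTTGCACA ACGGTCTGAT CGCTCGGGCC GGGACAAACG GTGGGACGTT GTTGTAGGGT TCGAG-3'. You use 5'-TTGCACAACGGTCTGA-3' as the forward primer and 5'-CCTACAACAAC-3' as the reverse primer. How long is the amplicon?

The forward primer matches the template at positions 134–149.
The reverse primer's reverse complement is GTTGTTGTAGG, which matches the template at positions 178–188.
The product runs from position 134 to position 188, so its length is 188 − 134 + 1 = 55 bp.

55 bp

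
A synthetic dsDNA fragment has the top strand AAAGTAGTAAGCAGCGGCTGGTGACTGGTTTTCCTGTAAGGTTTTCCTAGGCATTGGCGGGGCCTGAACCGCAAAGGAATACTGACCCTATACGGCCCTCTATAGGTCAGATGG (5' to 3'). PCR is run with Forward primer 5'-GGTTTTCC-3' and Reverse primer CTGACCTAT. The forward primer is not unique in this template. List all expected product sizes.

The forward primer GGTTTTCC matches the top strand at positions 27–34, 40–47.
The reverse primer's reverse complement is ATAGGTCAG, matching at positions 102–110.
Each forward site pairs with the reverse site to give a product ending at position 110: sizes 84, 71 bp.

84 bp, 71 bp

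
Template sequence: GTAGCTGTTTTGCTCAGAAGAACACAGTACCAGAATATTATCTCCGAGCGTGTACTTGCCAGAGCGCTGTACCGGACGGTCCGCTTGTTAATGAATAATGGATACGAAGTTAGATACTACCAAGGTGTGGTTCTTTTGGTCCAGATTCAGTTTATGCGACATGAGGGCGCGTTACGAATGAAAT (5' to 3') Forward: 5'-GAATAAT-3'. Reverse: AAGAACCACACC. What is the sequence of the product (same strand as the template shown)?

5'-GAATAATGGATACGAAGTTAGATACTACCAAGGTGTGGTTCTT-3'

Forward primer GAATAAT is found on the top strand at positions 93–99.
Taking the reverse complement of AAGAACCACACC gives GGTGTGGTTCTT, found at positions 124–135 on the template; the primer anneals here to the top strand with its 3' end pointing upstream.
The product is the template from position 93 through 135 (43 bp).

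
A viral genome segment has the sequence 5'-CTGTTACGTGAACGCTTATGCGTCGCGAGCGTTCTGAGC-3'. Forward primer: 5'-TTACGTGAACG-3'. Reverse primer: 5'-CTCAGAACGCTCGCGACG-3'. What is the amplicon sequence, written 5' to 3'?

5'-TTACGTGAACGCTTATGCGTCGCGAGCGTTCTGAG-3'

Forward primer TTACGTGAACG is found on the top strand at positions 4–14.
Taking the reverse complement of CTCAGAACGCTCGCGACG gives CGTCGCGAGCGTTCTGAG, found at positions 21–38 on the template; the primer anneals here to the top strand with its 3' end pointing upstream.
The product is the template from position 4 through 38 (35 bp).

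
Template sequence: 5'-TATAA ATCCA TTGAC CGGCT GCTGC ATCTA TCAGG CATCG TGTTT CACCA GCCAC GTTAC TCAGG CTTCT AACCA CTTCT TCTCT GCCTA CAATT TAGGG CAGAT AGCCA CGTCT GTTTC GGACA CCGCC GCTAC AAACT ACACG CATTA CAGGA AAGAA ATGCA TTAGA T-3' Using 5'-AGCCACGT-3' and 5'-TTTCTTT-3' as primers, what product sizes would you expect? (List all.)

The forward primer AGCCACGT matches the top strand at positions 50–57, 106–113.
The reverse primer's reverse complement is AAAGAAA, matching at positions 155–161.
Each forward site pairs with the reverse site to give a product ending at position 161: sizes 112, 56 bp.

112 bp, 56 bp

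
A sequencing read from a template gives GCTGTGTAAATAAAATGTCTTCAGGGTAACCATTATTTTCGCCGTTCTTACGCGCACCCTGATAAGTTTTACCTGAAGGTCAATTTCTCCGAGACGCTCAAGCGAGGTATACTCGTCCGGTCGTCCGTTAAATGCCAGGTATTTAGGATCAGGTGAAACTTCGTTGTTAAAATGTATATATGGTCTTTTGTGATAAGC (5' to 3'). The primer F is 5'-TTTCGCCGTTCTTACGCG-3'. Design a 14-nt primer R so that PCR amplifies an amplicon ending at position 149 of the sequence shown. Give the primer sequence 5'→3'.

The forward primer binds at positions 37–54; the product's 3' end on the top strand is position 149.
The reverse primer anneals to the top strand over positions 136–149, i.e. to CAGGTATTTAGGAT.
Its sequence written 5'→3' is the reverse complement: ATCCTAAATACCTG.

5'-ATCCTAAATACCTG-3'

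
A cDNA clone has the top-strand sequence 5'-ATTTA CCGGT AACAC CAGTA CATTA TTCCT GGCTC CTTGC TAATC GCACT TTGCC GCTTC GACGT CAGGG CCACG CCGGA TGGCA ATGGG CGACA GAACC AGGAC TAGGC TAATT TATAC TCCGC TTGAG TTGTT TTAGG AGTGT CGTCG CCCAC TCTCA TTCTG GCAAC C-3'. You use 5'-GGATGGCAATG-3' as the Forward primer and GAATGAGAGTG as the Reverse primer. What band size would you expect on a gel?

The forward primer matches the template at positions 78–88.
Taking the reverse complement of GAATGAGAGTG gives CACTCTCATTC, found at positions 153–163 on the template; the primer anneals here to the top strand with its 3' end pointing upstream.
Product length = (reverse-primer end) − (forward-primer start) + 1 = 163 − 78 + 1 = 86 bp.

86 bp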